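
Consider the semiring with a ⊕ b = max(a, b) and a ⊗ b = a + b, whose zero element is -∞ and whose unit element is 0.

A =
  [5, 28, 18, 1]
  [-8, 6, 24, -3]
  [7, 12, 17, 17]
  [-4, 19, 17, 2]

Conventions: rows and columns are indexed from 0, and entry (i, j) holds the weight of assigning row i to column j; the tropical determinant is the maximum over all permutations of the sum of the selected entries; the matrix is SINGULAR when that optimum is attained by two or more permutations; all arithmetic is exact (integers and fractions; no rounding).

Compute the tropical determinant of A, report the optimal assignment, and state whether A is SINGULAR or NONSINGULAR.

σ = (0, 1, 2, 3): 5 + 6 + 17 + 2 = 30
σ = (0, 1, 3, 2): 5 + 6 + 17 + 17 = 45
σ = (0, 2, 1, 3): 5 + 24 + 12 + 2 = 43
σ = (0, 2, 3, 1): 5 + 24 + 17 + 19 = 65
σ = (0, 3, 1, 2): 5 + (-3) + 12 + 17 = 31
σ = (0, 3, 2, 1): 5 + (-3) + 17 + 19 = 38
σ = (1, 0, 2, 3): 28 + (-8) + 17 + 2 = 39
σ = (1, 0, 3, 2): 28 + (-8) + 17 + 17 = 54
σ = (1, 2, 0, 3): 28 + 24 + 7 + 2 = 61
σ = (1, 2, 3, 0): 28 + 24 + 17 + (-4) = 65
σ = (1, 3, 0, 2): 28 + (-3) + 7 + 17 = 49
σ = (1, 3, 2, 0): 28 + (-3) + 17 + (-4) = 38
σ = (2, 0, 1, 3): 18 + (-8) + 12 + 2 = 24
σ = (2, 0, 3, 1): 18 + (-8) + 17 + 19 = 46
σ = (2, 1, 0, 3): 18 + 6 + 7 + 2 = 33
σ = (2, 1, 3, 0): 18 + 6 + 17 + (-4) = 37
σ = (2, 3, 0, 1): 18 + (-3) + 7 + 19 = 41
σ = (2, 3, 1, 0): 18 + (-3) + 12 + (-4) = 23
σ = (3, 0, 1, 2): 1 + (-8) + 12 + 17 = 22
σ = (3, 0, 2, 1): 1 + (-8) + 17 + 19 = 29
σ = (3, 1, 0, 2): 1 + 6 + 7 + 17 = 31
σ = (3, 1, 2, 0): 1 + 6 + 17 + (-4) = 20
σ = (3, 2, 0, 1): 1 + 24 + 7 + 19 = 51
σ = (3, 2, 1, 0): 1 + 24 + 12 + (-4) = 33
Optimal value attained by: σ = (0, 2, 3, 1).
Answer: det⊕(A) = 65; verdict: SINGULAR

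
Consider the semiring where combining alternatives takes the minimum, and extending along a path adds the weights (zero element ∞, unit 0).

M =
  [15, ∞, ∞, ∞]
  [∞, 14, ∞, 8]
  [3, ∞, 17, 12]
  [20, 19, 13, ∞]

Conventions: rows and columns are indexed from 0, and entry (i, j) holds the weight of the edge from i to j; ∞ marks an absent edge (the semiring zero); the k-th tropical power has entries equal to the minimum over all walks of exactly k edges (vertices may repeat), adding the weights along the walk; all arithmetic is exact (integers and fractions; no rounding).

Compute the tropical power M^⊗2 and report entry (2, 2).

M^⊗2:
  [30, ∞, ∞, ∞]
  [28, 27, 21, 22]
  [18, 31, 25, 29]
  [16, 33, 30, 25]
Key observation: the optimum is the walk 2->3->2, with weight 12 + 13 = 25.
Optimal value attained by: walk 2->3->2.
Answer: (M^⊗2)[2][2] = 25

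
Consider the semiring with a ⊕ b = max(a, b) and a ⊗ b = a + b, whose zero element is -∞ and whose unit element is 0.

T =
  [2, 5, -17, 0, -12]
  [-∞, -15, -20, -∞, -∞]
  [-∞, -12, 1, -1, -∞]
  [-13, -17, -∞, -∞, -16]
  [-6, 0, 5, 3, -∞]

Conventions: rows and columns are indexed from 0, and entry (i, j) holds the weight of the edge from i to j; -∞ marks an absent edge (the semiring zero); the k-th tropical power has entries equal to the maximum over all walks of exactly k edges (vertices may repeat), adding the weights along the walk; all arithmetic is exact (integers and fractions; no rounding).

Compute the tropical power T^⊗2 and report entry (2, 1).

T^⊗2:
  [4, 7, -7, 2, -10]
  [-∞, -30, -19, -21, -∞]
  [-14, -11, 2, 0, -17]
  [-11, -8, -11, -13, -25]
  [-4, -1, 6, 4, -13]
Key observation: the optimum is the walk 2->2->1, with weight 1 + (-12) = -11.
Optimal value attained by: walk 2->2->1.
Answer: (T^⊗2)[2][1] = -11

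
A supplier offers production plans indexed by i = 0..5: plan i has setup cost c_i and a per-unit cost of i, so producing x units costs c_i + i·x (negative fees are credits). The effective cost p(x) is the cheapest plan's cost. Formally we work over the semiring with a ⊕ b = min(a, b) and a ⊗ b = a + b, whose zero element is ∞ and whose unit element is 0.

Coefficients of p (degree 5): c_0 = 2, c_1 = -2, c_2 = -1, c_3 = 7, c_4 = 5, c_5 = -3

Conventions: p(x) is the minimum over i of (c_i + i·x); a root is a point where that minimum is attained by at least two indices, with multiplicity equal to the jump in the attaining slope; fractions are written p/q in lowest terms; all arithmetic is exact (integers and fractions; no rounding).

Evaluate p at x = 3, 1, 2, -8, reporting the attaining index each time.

p(3) = min(2+0·3=2, -2+1·3=1, -1+2·3=5, 7+3·3=16, 5+4·3=17, -3+5·3=12) = 1 (attained by i=1)
p(1) = min(2+0·1=2, -2+1·1=-1, -1+2·1=1, 7+3·1=10, 5+4·1=9, -3+5·1=2) = -1 (attained by i=1)
p(2) = min(2+0·2=2, -2+1·2=0, -1+2·2=3, 7+3·2=13, 5+4·2=13, -3+5·2=7) = 0 (attained by i=1)
p(-8) = min(2+0·(-8)=2, -2+1·(-8)=-10, -1+2·(-8)=-17, 7+3·(-8)=-17, 5+4·(-8)=-27, -3+5·(-8)=-43) = -43 (attained by i=5)
Answer: p(3) = 1; p(1) = -1; p(2) = 0; p(-8) = -43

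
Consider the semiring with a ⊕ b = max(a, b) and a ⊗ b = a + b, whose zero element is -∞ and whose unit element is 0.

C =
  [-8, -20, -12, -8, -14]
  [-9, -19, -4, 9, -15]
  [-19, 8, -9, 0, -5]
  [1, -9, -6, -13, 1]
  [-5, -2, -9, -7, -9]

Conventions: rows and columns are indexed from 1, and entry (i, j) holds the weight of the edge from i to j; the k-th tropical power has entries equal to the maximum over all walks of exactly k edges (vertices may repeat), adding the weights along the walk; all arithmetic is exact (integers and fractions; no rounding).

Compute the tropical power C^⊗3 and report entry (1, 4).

C^⊗2:
  [-7, -4, -14, -11, -7]
  [10, 4, 3, -4, 10]
  [1, -1, 4, 17, 1]
  [-4, 2, -8, 0, -8]
  [-6, -1, -6, 7, -6]
C^⊗3:
  [-10, -6, -8, 5, -10]
  [5, 11, 1, 13, 1]
  [18, 12, 11, 8, 18]
  [1, 0, -2, 11, 1]
  [8, 2, 1, 8, 8]
Key observation: the optimum is the walk 1->3->2->4, with weight (-12) + 8 + 9 = 5.
Optimal value attained by: walk 1->3->2->4.
Answer: (C^⊗3)[1][4] = 5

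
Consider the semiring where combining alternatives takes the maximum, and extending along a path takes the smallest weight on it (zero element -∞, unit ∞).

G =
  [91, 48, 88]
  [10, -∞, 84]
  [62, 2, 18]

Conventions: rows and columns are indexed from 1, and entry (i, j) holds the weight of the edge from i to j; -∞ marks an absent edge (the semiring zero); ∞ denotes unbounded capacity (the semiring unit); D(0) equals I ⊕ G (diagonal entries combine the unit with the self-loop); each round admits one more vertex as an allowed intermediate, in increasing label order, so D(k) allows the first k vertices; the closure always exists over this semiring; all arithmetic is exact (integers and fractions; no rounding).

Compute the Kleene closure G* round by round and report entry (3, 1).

D(0):
  [∞, 48, 88]
  [10, ∞, 84]
  [62, 2, ∞]
D(1):
  [∞, 48, 88]
  [10, ∞, 84]
  [62, 48, ∞]
D(2):
  [∞, 48, 88]
  [10, ∞, 84]
  [62, 48, ∞]
D(3):
  [∞, 48, 88]
  [62, ∞, 84]
  [62, 48, ∞]
Answer: G*[3][1] = 62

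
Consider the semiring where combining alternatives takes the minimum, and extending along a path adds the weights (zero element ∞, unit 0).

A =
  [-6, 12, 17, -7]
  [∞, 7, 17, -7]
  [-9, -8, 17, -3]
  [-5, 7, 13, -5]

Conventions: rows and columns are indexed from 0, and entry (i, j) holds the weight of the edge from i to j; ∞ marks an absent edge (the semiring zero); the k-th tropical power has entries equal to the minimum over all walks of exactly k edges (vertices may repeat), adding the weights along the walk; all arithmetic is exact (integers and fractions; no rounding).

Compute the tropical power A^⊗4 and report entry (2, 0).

A^⊗2:
  [-12, 0, 6, -13]
  [-12, 0, 6, -12]
  [-15, -1, 8, -16]
  [-11, 2, 8, -12]
A^⊗3:
  [-18, -6, 0, -19]
  [-18, -5, 1, -19]
  [-21, -9, -3, -22]
  [-17, -5, 1, -18]
A^⊗4:
  [-24, -12, -6, -25]
  [-24, -12, -6, -25]
  [-27, -15, -9, -28]
  [-23, -11, -5, -24]
Key observation: the optimum is the walk 2->0->0->0->0, with weight (-9) + (-6) + (-6) + (-6) = -27.
Optimal value attained by: walk 2->0->0->0->0.
Answer: (A^⊗4)[2][0] = -27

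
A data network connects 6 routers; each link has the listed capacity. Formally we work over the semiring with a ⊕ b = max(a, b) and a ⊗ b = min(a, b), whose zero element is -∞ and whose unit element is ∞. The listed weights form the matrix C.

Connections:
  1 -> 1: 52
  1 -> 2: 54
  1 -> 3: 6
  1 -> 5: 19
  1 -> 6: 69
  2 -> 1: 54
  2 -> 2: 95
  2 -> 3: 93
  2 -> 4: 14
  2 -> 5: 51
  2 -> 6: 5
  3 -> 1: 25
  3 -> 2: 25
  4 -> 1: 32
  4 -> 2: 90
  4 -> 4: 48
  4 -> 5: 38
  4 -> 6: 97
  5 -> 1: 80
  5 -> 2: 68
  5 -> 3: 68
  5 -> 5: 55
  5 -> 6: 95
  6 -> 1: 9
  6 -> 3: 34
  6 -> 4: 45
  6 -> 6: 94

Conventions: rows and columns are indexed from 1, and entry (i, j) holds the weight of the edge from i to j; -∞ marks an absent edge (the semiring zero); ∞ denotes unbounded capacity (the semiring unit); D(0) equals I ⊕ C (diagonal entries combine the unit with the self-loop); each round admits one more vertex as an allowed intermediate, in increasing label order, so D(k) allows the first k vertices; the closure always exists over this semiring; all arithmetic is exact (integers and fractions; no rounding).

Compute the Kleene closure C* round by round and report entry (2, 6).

D(0):
  [∞, 54, 6, -∞, 19, 69]
  [54, ∞, 93, 14, 51, 5]
  [25, 25, ∞, -∞, -∞, -∞]
  [32, 90, -∞, ∞, 38, 97]
  [80, 68, 68, -∞, ∞, 95]
  [9, -∞, 34, 45, -∞, ∞]
D(1):
  [∞, 54, 6, -∞, 19, 69]
  [54, ∞, 93, 14, 51, 54]
  [25, 25, ∞, -∞, 19, 25]
  [32, 90, 6, ∞, 38, 97]
  [80, 68, 68, -∞, ∞, 95]
  [9, 9, 34, 45, 9, ∞]
D(2):
  [∞, 54, 54, 14, 51, 69]
  [54, ∞, 93, 14, 51, 54]
  [25, 25, ∞, 14, 25, 25]
  [54, 90, 90, ∞, 51, 97]
  [80, 68, 68, 14, ∞, 95]
  [9, 9, 34, 45, 9, ∞]
D(3):
  [∞, 54, 54, 14, 51, 69]
  [54, ∞, 93, 14, 51, 54]
  [25, 25, ∞, 14, 25, 25]
  [54, 90, 90, ∞, 51, 97]
  [80, 68, 68, 14, ∞, 95]
  [25, 25, 34, 45, 25, ∞]
D(4):
  [∞, 54, 54, 14, 51, 69]
  [54, ∞, 93, 14, 51, 54]
  [25, 25, ∞, 14, 25, 25]
  [54, 90, 90, ∞, 51, 97]
  [80, 68, 68, 14, ∞, 95]
  [45, 45, 45, 45, 45, ∞]
D(5):
  [∞, 54, 54, 14, 51, 69]
  [54, ∞, 93, 14, 51, 54]
  [25, 25, ∞, 14, 25, 25]
  [54, 90, 90, ∞, 51, 97]
  [80, 68, 68, 14, ∞, 95]
  [45, 45, 45, 45, 45, ∞]
D(6):
  [∞, 54, 54, 45, 51, 69]
  [54, ∞, 93, 45, 51, 54]
  [25, 25, ∞, 25, 25, 25]
  [54, 90, 90, ∞, 51, 97]
  [80, 68, 68, 45, ∞, 95]
  [45, 45, 45, 45, 45, ∞]
Answer: C*[2][6] = 54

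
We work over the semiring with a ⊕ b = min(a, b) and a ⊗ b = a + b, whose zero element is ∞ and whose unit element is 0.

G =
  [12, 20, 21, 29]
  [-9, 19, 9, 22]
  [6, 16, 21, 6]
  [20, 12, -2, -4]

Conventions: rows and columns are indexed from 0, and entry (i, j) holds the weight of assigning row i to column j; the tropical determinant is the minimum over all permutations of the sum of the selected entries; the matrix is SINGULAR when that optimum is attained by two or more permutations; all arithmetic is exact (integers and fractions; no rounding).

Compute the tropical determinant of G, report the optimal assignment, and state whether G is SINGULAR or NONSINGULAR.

σ = (0, 1, 2, 3): 12 + 19 + 21 + (-4) = 48
σ = (0, 1, 3, 2): 12 + 19 + 6 + (-2) = 35
σ = (0, 2, 1, 3): 12 + 9 + 16 + (-4) = 33
σ = (0, 2, 3, 1): 12 + 9 + 6 + 12 = 39
σ = (0, 3, 1, 2): 12 + 22 + 16 + (-2) = 48
σ = (0, 3, 2, 1): 12 + 22 + 21 + 12 = 67
σ = (1, 0, 2, 3): 20 + (-9) + 21 + (-4) = 28
σ = (1, 0, 3, 2): 20 + (-9) + 6 + (-2) = 15
σ = (1, 2, 0, 3): 20 + 9 + 6 + (-4) = 31
σ = (1, 2, 3, 0): 20 + 9 + 6 + 20 = 55
σ = (1, 3, 0, 2): 20 + 22 + 6 + (-2) = 46
σ = (1, 3, 2, 0): 20 + 22 + 21 + 20 = 83
σ = (2, 0, 1, 3): 21 + (-9) + 16 + (-4) = 24
σ = (2, 0, 3, 1): 21 + (-9) + 6 + 12 = 30
σ = (2, 1, 0, 3): 21 + 19 + 6 + (-4) = 42
σ = (2, 1, 3, 0): 21 + 19 + 6 + 20 = 66
σ = (2, 3, 0, 1): 21 + 22 + 6 + 12 = 61
σ = (2, 3, 1, 0): 21 + 22 + 16 + 20 = 79
σ = (3, 0, 1, 2): 29 + (-9) + 16 + (-2) = 34
σ = (3, 0, 2, 1): 29 + (-9) + 21 + 12 = 53
σ = (3, 1, 0, 2): 29 + 19 + 6 + (-2) = 52
σ = (3, 1, 2, 0): 29 + 19 + 21 + 20 = 89
σ = (3, 2, 0, 1): 29 + 9 + 6 + 12 = 56
σ = (3, 2, 1, 0): 29 + 9 + 16 + 20 = 74
Optimal value attained by: σ = (1, 0, 3, 2).
Answer: det⊕(G) = 15; verdict: NONSINGULAR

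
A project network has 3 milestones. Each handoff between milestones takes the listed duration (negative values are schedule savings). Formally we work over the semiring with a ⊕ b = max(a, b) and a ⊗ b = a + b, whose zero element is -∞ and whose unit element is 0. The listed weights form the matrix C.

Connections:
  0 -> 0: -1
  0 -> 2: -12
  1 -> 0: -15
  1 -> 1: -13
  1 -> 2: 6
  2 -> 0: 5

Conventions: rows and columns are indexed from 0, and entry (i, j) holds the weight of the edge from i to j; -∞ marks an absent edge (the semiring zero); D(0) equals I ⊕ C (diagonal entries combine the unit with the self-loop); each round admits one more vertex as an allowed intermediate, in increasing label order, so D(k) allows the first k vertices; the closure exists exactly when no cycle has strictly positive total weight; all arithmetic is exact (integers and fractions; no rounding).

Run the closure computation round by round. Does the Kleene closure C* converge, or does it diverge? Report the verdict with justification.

D(0):
  [0, -∞, -12]
  [-15, 0, 6]
  [5, -∞, 0]
D(1):
  [0, -∞, -12]
  [-15, 0, 6]
  [5, -∞, 0]
D(2):
  [0, -∞, -12]
  [-15, 0, 6]
  [5, -∞, 0]
D(3):
  [0, -∞, -12]
  [11, 0, 6]
  [5, -∞, 0]
Key observation: every diagonal entry stays at the unit through all rounds, so no improving cycle exists.
Answer: CONVERGES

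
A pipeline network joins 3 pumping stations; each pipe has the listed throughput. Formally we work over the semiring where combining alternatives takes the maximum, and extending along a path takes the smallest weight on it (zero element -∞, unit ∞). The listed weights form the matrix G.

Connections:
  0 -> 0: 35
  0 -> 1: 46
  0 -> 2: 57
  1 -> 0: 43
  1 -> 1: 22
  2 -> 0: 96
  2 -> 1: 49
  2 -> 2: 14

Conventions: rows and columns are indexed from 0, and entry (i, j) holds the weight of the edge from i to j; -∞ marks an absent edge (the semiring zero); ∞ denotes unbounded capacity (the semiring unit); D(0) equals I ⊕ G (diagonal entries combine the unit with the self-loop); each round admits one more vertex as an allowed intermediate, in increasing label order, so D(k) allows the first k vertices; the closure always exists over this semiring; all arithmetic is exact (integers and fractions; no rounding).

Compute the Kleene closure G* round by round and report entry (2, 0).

D(0):
  [∞, 46, 57]
  [43, ∞, -∞]
  [96, 49, ∞]
D(1):
  [∞, 46, 57]
  [43, ∞, 43]
  [96, 49, ∞]
D(2):
  [∞, 46, 57]
  [43, ∞, 43]
  [96, 49, ∞]
D(3):
  [∞, 49, 57]
  [43, ∞, 43]
  [96, 49, ∞]
Answer: G*[2][0] = 96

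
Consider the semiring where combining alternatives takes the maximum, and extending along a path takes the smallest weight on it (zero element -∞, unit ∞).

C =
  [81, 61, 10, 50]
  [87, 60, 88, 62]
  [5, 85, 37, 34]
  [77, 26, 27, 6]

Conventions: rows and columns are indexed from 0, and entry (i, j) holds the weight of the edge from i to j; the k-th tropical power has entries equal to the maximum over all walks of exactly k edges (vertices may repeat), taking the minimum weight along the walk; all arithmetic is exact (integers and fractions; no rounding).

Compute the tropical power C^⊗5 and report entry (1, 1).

C^⊗2:
  [81, 61, 61, 61]
  [81, 85, 60, 60]
  [85, 60, 85, 62]
  [77, 61, 27, 50]
C^⊗3:
  [81, 61, 61, 61]
  [85, 61, 85, 62]
  [81, 85, 60, 60]
  [77, 61, 61, 61]
C^⊗4:
  [81, 61, 61, 61]
  [81, 85, 61, 61]
  [85, 61, 85, 62]
  [77, 61, 61, 61]
C^⊗5:
  [81, 61, 61, 61]
  [85, 61, 85, 62]
  [81, 85, 61, 61]
  [77, 61, 61, 61]
Key observation: the optimum is the walk 1->0->0->0->0->1, with weight 87 min 81 min 81 min 81 min 61 = 61.
Optimal value attained by: walk 1->0->0->0->0->1.
Answer: (C^⊗5)[1][1] = 61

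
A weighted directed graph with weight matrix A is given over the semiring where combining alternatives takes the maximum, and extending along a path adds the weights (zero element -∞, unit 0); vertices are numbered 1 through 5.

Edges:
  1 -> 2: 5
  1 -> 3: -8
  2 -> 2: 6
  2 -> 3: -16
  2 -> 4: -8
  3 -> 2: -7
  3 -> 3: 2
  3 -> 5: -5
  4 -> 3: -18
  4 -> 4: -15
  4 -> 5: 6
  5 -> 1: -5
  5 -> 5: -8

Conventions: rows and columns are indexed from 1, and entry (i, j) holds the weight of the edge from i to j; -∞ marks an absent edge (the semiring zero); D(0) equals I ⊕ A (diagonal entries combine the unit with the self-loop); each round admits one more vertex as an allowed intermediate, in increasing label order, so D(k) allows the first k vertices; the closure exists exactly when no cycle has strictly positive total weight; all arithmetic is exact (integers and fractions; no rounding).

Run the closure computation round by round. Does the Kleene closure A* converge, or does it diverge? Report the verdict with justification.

Detection: at round 0, diagonal entry (2, 2) turns strictly positive.
Key observation: the cycle 2->2 has total weight 6, which is strictly positive.
Answer: DIVERGES — positive cycle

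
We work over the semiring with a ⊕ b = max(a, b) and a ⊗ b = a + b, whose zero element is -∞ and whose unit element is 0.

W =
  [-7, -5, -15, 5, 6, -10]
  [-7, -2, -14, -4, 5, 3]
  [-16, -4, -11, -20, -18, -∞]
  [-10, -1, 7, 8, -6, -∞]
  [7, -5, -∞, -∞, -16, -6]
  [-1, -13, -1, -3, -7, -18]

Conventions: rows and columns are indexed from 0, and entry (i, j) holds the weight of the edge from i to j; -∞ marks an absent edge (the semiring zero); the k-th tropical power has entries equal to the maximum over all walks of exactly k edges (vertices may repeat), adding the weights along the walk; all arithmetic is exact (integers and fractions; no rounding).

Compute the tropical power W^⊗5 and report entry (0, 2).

W^⊗2:
  [13, 4, 12, 13, 0, 0]
  [12, 0, 3, 4, 3, 1]
  [-11, -6, -13, -8, 1, -1]
  [1, 7, 15, 16, 4, 2]
  [0, 2, -7, 12, 13, -2]
  [0, -4, 4, 5, 5, -10]
W^⊗3:
  [7, 12, 20, 21, 19, 7]
  [10, 7, 11, 17, 18, 3]
  [8, -4, -1, 0, -1, -3]
  [11, 15, 23, 24, 12, 10]
  [20, 11, 19, 20, 7, 7]
  [12, 4, 12, 13, 6, -1]
W^⊗4:
  [26, 20, 28, 29, 17, 15]
  [25, 16, 24, 25, 16, 12]
  [6, 3, 7, 13, 14, -1]
  [19, 23, 31, 32, 20, 18]
  [14, 19, 27, 28, 26, 14]
  [13, 12, 20, 21, 18, 7]
W^⊗5:
  [24, 28, 36, 37, 32, 23]
  [23, 24, 32, 33, 31, 19]
  [21, 12, 20, 21, 12, 8]
  [27, 31, 39, 40, 28, 26]
  [33, 27, 35, 36, 24, 22]
  [25, 20, 28, 29, 19, 15]
Key observation: the optimum is the walk 0->3->3->3->3->2, with weight 5 + 8 + 8 + 8 + 7 = 36.
Optimal value attained by: walk 0->3->3->3->3->2.
Answer: (W^⊗5)[0][2] = 36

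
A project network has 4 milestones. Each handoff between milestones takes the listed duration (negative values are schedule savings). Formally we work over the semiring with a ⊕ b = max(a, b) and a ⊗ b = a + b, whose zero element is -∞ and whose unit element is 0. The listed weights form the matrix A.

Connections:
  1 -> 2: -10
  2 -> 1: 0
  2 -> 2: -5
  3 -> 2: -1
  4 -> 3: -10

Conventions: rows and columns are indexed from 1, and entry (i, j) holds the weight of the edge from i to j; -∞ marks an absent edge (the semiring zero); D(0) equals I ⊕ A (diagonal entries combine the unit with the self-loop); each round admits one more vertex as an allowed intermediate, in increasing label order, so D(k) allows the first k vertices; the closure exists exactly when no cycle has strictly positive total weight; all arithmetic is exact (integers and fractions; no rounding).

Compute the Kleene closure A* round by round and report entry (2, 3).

D(0):
  [0, -10, -∞, -∞]
  [0, 0, -∞, -∞]
  [-∞, -1, 0, -∞]
  [-∞, -∞, -10, 0]
D(1):
  [0, -10, -∞, -∞]
  [0, 0, -∞, -∞]
  [-∞, -1, 0, -∞]
  [-∞, -∞, -10, 0]
D(2):
  [0, -10, -∞, -∞]
  [0, 0, -∞, -∞]
  [-1, -1, 0, -∞]
  [-∞, -∞, -10, 0]
D(3):
  [0, -10, -∞, -∞]
  [0, 0, -∞, -∞]
  [-1, -1, 0, -∞]
  [-11, -11, -10, 0]
D(4):
  [0, -10, -∞, -∞]
  [0, 0, -∞, -∞]
  [-1, -1, 0, -∞]
  [-11, -11, -10, 0]
Answer: A*[2][3] = -∞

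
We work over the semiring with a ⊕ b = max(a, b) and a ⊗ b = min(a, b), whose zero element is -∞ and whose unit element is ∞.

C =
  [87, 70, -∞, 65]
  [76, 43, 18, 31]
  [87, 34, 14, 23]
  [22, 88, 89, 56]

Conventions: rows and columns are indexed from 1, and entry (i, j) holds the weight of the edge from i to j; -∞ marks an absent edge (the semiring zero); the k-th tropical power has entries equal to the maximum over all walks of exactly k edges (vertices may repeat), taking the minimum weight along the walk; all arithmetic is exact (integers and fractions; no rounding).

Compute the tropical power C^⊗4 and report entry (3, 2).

C^⊗2:
  [87, 70, 65, 65]
  [76, 70, 31, 65]
  [87, 70, 23, 65]
  [87, 56, 56, 56]
C^⊗3:
  [87, 70, 65, 65]
  [76, 70, 65, 65]
  [87, 70, 65, 65]
  [87, 70, 56, 65]
C^⊗4:
  [87, 70, 65, 65]
  [76, 70, 65, 65]
  [87, 70, 65, 65]
  [87, 70, 65, 65]
Key observation: the optimum is the walk 3->1->1->1->2, with weight 87 min 87 min 87 min 70 = 70.
Optimal value attained by: walk 3->1->1->1->2.
Answer: (C^⊗4)[3][2] = 70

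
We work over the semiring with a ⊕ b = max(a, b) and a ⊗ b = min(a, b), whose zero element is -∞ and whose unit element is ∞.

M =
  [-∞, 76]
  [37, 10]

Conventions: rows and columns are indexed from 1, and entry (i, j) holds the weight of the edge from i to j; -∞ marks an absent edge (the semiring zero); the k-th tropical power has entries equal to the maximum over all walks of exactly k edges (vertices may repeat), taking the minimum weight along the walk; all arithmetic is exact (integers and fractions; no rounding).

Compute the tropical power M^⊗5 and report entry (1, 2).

M^⊗2:
  [37, 10]
  [10, 37]
M^⊗3:
  [10, 37]
  [37, 10]
M^⊗4:
  [37, 10]
  [10, 37]
M^⊗5:
  [10, 37]
  [37, 10]
Key observation: the optimum is the walk 1->2->1->2->1->2, with weight 76 min 37 min 76 min 37 min 76 = 37.
Optimal value attained by: walk 1->2->1->2->1->2.
Answer: (M^⊗5)[1][2] = 37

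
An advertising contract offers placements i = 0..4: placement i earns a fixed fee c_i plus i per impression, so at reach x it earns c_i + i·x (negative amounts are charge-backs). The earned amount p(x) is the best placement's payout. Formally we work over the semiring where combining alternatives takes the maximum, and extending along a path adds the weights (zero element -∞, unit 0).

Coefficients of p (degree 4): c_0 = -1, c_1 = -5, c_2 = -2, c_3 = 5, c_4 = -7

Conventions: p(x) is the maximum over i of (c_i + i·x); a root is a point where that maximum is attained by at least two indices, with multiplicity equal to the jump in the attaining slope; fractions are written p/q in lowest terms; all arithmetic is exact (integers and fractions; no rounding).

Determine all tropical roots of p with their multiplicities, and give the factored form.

hull edge (i=0, c=-1) to (i=3, c=5): slope 2, span 3
hull edge (i=3, c=5) to (i=4, c=-7): slope -12, span 1
Factored form: p(x) = -7 ⊗ (x ⊕ (-2)) ⊗ (x ⊕ (-2)) ⊗ (x ⊕ (-2)) ⊗ (x ⊕ 12)
Answer: roots = -2 (mult 3), 12 (mult 1)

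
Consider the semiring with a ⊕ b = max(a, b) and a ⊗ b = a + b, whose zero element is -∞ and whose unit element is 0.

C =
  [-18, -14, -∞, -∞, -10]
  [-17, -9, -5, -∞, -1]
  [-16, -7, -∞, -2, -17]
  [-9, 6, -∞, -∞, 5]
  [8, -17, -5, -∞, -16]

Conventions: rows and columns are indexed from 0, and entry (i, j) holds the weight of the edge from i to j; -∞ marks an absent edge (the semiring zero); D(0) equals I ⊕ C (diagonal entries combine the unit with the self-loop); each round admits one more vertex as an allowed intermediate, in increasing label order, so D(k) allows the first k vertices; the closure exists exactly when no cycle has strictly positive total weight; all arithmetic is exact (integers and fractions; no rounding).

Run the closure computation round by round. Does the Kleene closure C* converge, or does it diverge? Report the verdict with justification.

D(0):
  [0, -14, -∞, -∞, -10]
  [-17, 0, -5, -∞, -1]
  [-16, -7, 0, -2, -17]
  [-9, 6, -∞, 0, 5]
  [8, -17, -5, -∞, 0]
D(1):
  [0, -14, -∞, -∞, -10]
  [-17, 0, -5, -∞, -1]
  [-16, -7, 0, -2, -17]
  [-9, 6, -∞, 0, 5]
  [8, -6, -5, -∞, 0]
D(2):
  [0, -14, -19, -∞, -10]
  [-17, 0, -5, -∞, -1]
  [-16, -7, 0, -2, -8]
  [-9, 6, 1, 0, 5]
  [8, -6, -5, -∞, 0]
D(3):
  [0, -14, -19, -21, -10]
  [-17, 0, -5, -7, -1]
  [-16, -7, 0, -2, -8]
  [-9, 6, 1, 0, 5]
  [8, -6, -5, -7, 0]
D(4):
  [0, -14, -19, -21, -10]
  [-16, 0, -5, -7, -1]
  [-11, 4, 0, -2, 3]
  [-9, 6, 1, 0, 5]
  [8, -1, -5, -7, 0]
D(5):
  [0, -11, -15, -17, -10]
  [7, 0, -5, -7, -1]
  [11, 4, 0, -2, 3]
  [13, 6, 1, 0, 5]
  [8, -1, -5, -7, 0]
Key observation: every diagonal entry stays at the unit through all rounds, so no improving cycle exists.
Answer: CONVERGES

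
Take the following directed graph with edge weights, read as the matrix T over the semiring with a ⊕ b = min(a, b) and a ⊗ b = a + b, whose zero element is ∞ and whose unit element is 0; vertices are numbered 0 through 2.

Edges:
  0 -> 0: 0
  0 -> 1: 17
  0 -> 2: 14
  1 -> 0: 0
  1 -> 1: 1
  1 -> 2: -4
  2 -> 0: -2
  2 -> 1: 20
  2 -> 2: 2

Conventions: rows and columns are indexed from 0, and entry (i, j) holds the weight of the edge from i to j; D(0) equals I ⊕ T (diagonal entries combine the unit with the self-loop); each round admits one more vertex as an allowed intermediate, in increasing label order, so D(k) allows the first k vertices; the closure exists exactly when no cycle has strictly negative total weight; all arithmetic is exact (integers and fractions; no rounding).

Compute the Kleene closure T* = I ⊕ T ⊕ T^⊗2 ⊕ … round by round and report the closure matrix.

D(0):
  [0, 17, 14]
  [0, 0, -4]
  [-2, 20, 0]
D(1):
  [0, 17, 14]
  [0, 0, -4]
  [-2, 15, 0]
D(2):
  [0, 17, 13]
  [0, 0, -4]
  [-2, 15, 0]
D(3):
  [0, 17, 13]
  [-6, 0, -4]
  [-2, 15, 0]
Answer: T* = [[0, 17, 13], [-6, 0, -4], [-2, 15, 0]]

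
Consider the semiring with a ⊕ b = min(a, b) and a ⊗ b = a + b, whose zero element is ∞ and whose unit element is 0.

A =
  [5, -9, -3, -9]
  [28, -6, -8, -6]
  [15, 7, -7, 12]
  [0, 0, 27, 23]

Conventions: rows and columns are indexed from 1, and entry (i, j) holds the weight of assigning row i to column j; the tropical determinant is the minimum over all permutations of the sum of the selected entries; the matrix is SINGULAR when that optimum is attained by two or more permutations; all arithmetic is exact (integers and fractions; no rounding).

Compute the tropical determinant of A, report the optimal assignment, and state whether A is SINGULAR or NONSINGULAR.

σ = (1, 2, 3, 4): 5 + (-6) + (-7) + 23 = 15
σ = (1, 2, 4, 3): 5 + (-6) + 12 + 27 = 38
σ = (1, 3, 2, 4): 5 + (-8) + 7 + 23 = 27
σ = (1, 3, 4, 2): 5 + (-8) + 12 + 0 = 9
σ = (1, 4, 2, 3): 5 + (-6) + 7 + 27 = 33
σ = (1, 4, 3, 2): 5 + (-6) + (-7) + 0 = -8
σ = (2, 1, 3, 4): (-9) + 28 + (-7) + 23 = 35
σ = (2, 1, 4, 3): (-9) + 28 + 12 + 27 = 58
σ = (2, 3, 1, 4): (-9) + (-8) + 15 + 23 = 21
σ = (2, 3, 4, 1): (-9) + (-8) + 12 + 0 = -5
σ = (2, 4, 1, 3): (-9) + (-6) + 15 + 27 = 27
σ = (2, 4, 3, 1): (-9) + (-6) + (-7) + 0 = -22
σ = (3, 1, 2, 4): (-3) + 28 + 7 + 23 = 55
σ = (3, 1, 4, 2): (-3) + 28 + 12 + 0 = 37
σ = (3, 2, 1, 4): (-3) + (-6) + 15 + 23 = 29
σ = (3, 2, 4, 1): (-3) + (-6) + 12 + 0 = 3
σ = (3, 4, 1, 2): (-3) + (-6) + 15 + 0 = 6
σ = (3, 4, 2, 1): (-3) + (-6) + 7 + 0 = -2
σ = (4, 1, 2, 3): (-9) + 28 + 7 + 27 = 53
σ = (4, 1, 3, 2): (-9) + 28 + (-7) + 0 = 12
σ = (4, 2, 1, 3): (-9) + (-6) + 15 + 27 = 27
σ = (4, 2, 3, 1): (-9) + (-6) + (-7) + 0 = -22
σ = (4, 3, 1, 2): (-9) + (-8) + 15 + 0 = -2
σ = (4, 3, 2, 1): (-9) + (-8) + 7 + 0 = -10
Optimal value attained by: σ = (2, 4, 3, 1).
Answer: det⊕(A) = -22; verdict: SINGULAR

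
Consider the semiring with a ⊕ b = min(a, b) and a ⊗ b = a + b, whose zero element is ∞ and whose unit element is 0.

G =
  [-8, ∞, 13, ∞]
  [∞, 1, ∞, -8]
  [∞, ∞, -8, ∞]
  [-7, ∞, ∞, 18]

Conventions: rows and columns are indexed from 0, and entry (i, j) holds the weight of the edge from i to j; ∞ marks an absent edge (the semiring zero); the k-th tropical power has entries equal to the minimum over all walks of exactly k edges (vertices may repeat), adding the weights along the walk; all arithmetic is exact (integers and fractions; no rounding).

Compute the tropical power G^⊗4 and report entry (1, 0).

G^⊗2:
  [-16, ∞, 5, ∞]
  [-15, 2, ∞, -7]
  [∞, ∞, -16, ∞]
  [-15, ∞, 6, 36]
G^⊗3:
  [-24, ∞, -3, ∞]
  [-23, 3, -2, -6]
  [∞, ∞, -24, ∞]
  [-23, ∞, -2, 54]
G^⊗4:
  [-32, ∞, -11, ∞]
  [-31, 4, -10, -5]
  [∞, ∞, -32, ∞]
  [-31, ∞, -10, 72]
Key observation: the optimum is the walk 1->3->0->0->0, with weight (-8) + (-7) + (-8) + (-8) = -31.
Optimal value attained by: walk 1->3->0->0->0.
Answer: (G^⊗4)[1][0] = -31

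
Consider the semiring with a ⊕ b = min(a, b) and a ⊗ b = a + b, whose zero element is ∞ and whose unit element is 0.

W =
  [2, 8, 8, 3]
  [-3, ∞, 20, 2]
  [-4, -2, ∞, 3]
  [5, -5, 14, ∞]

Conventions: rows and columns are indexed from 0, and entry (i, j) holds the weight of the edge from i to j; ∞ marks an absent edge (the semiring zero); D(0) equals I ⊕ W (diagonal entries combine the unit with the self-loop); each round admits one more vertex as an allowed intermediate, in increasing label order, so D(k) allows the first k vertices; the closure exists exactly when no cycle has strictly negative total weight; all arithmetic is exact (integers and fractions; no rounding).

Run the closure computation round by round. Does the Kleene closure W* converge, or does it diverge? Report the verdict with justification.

D(0):
  [0, 8, 8, 3]
  [-3, 0, 20, 2]
  [-4, -2, 0, 3]
  [5, -5, 14, 0]
D(1):
  [0, 8, 8, 3]
  [-3, 0, 5, 0]
  [-4, -2, 0, -1]
  [5, -5, 13, 0]
Detection: at round 2, diagonal entry (3, 3) turns strictly negative.
Key observation: the cycle 3->1->0->3 has total weight (-5) + (-3) + 3, which is strictly negative.
Answer: DIVERGES — negative cycle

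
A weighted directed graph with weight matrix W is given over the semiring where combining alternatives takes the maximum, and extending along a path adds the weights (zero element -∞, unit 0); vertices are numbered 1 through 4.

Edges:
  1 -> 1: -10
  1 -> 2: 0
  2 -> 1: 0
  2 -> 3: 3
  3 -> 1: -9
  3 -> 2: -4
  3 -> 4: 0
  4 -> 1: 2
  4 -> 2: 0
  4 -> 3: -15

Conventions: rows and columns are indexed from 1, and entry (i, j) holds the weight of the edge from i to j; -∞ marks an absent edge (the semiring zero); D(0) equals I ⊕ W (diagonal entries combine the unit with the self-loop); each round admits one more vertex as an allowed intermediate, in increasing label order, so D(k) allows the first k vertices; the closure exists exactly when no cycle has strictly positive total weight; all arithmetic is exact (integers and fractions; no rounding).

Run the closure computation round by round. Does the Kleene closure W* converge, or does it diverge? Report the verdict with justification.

D(0):
  [0, 0, -∞, -∞]
  [0, 0, 3, -∞]
  [-9, -4, 0, 0]
  [2, 0, -15, 0]
D(1):
  [0, 0, -∞, -∞]
  [0, 0, 3, -∞]
  [-9, -4, 0, 0]
  [2, 2, -15, 0]
D(2):
  [0, 0, 3, -∞]
  [0, 0, 3, -∞]
  [-4, -4, 0, 0]
  [2, 2, 5, 0]
Detection: at round 3, diagonal entry (4, 4) turns strictly positive.
Key observation: the cycle 4->1->2->3->4 has total weight 2 + 0 + 3 + 0, which is strictly positive.
Answer: DIVERGES — positive cycle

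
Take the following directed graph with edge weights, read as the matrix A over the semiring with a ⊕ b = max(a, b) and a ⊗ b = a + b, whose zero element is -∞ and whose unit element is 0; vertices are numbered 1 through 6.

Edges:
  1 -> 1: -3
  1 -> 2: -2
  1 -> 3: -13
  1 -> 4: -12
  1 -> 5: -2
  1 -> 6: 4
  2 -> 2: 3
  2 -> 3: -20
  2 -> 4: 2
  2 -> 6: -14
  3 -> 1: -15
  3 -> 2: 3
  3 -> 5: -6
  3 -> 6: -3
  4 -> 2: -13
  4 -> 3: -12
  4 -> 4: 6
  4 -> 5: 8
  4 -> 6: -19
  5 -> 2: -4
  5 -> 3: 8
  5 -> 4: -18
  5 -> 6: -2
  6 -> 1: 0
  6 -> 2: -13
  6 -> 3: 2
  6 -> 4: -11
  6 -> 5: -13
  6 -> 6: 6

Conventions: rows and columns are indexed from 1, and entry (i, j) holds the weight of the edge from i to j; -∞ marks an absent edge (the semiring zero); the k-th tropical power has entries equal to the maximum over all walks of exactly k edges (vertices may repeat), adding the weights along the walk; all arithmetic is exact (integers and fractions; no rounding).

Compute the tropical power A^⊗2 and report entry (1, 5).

A^⊗2:
  [4, 1, 6, 0, -4, 10]
  [-14, 6, -10, 8, 10, -8]
  [-3, 6, 2, 5, -16, 3]
  [-19, 4, 16, 12, 14, 6]
  [-2, 11, 0, -2, 2, 5]
  [6, 5, 8, -5, -2, 12]
Key observation: the optimum is the walk 1->4->5, with weight (-12) + 8 = -4.
Optimal value attained by: walk 1->4->5.
Answer: (A^⊗2)[1][5] = -4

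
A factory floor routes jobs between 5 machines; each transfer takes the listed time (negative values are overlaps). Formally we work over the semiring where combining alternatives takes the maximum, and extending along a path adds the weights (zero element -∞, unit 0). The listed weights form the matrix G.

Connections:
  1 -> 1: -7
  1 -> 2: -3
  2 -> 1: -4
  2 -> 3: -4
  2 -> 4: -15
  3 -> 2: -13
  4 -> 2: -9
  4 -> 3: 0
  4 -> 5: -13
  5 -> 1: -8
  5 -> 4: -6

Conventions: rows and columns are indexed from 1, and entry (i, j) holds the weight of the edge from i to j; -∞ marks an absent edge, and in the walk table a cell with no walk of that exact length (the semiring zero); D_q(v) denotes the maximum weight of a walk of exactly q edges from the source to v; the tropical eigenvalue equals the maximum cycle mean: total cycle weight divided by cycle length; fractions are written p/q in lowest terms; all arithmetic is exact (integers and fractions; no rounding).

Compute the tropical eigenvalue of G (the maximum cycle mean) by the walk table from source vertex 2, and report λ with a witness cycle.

q=0: [-∞, 0, -∞, -∞, -∞]
q=1: [-4, -∞, -4, -15, -∞]
q=2: [-11, -7, -15, -∞, -28]
q=3: [-11, -14, -11, -22, -∞]
q=4: [-18, -14, -18, -29, -35]
q=5: [-18, -21, -18, -29, -42]
Optimal cycle mean attained by: cycle 1->2->1, total (-3) + (-4), length 2.
Answer: λ = -7/2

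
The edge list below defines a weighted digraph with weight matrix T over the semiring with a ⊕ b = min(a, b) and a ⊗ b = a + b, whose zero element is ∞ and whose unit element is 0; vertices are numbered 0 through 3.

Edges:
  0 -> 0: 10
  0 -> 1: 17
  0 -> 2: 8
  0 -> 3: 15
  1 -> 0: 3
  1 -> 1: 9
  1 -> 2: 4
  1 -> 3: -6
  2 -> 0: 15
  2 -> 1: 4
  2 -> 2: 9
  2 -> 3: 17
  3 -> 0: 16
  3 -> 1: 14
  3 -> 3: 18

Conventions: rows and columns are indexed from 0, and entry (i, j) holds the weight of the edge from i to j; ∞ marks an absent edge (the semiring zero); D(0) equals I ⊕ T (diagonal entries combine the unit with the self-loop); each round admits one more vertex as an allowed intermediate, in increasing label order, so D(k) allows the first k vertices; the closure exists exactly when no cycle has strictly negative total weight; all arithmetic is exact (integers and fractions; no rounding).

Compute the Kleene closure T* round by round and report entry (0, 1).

D(0):
  [0, 17, 8, 15]
  [3, 0, 4, -6]
  [15, 4, 0, 17]
  [16, 14, ∞, 0]
D(1):
  [0, 17, 8, 15]
  [3, 0, 4, -6]
  [15, 4, 0, 17]
  [16, 14, 24, 0]
D(2):
  [0, 17, 8, 11]
  [3, 0, 4, -6]
  [7, 4, 0, -2]
  [16, 14, 18, 0]
D(3):
  [0, 12, 8, 6]
  [3, 0, 4, -6]
  [7, 4, 0, -2]
  [16, 14, 18, 0]
D(4):
  [0, 12, 8, 6]
  [3, 0, 4, -6]
  [7, 4, 0, -2]
  [16, 14, 18, 0]
Answer: T*[0][1] = 12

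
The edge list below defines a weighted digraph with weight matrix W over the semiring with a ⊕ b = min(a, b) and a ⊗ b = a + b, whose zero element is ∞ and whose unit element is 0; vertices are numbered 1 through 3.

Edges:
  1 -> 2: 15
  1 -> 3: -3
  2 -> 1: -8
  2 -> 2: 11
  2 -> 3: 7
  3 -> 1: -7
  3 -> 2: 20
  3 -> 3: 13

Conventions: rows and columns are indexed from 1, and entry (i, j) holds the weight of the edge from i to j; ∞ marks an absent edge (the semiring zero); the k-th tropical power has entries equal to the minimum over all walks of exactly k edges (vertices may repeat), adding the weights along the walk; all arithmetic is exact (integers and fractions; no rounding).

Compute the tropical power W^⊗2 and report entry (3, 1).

W^⊗2:
  [-10, 17, 10]
  [0, 7, -11]
  [6, 8, -10]
Key observation: the optimum is the walk 3->3->1, with weight 13 + (-7) = 6.
Optimal value attained by: walk 3->3->1.
Answer: (W^⊗2)[3][1] = 6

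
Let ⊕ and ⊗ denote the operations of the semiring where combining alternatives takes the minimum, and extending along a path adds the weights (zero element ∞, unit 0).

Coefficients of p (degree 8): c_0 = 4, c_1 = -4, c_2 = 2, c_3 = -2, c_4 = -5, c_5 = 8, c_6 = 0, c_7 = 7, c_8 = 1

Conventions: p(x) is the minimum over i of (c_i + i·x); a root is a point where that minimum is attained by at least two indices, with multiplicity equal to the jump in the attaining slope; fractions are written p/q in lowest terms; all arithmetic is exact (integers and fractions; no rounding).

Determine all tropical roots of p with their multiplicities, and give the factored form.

hull edge (i=0, c=4) to (i=1, c=-4): slope -8, span 1
hull edge (i=1, c=-4) to (i=4, c=-5): slope -1/3, span 3
hull edge (i=4, c=-5) to (i=8, c=1): slope 3/2, span 4
Factored form: p(x) = 1 ⊗ (x ⊕ (-3/2)) ⊗ (x ⊕ (-3/2)) ⊗ (x ⊕ (-3/2)) ⊗ (x ⊕ (-3/2)) ⊗ (x ⊕ 1/3) ⊗ (x ⊕ 1/3) ⊗ (x ⊕ 1/3) ⊗ (x ⊕ 8)
Answer: roots = -3/2 (mult 4), 1/3 (mult 3), 8 (mult 1)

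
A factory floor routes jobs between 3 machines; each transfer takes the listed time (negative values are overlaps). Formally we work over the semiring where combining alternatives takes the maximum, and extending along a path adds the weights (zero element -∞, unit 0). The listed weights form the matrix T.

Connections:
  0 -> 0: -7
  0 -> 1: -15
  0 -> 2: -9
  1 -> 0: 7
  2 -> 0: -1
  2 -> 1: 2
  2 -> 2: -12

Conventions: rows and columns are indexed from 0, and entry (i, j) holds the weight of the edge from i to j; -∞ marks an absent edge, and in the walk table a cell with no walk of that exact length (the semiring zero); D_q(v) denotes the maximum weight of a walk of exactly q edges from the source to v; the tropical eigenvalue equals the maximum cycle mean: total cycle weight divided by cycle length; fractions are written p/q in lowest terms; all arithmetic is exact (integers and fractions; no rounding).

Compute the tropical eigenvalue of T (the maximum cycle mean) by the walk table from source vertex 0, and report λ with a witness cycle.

q=0: [0, -∞, -∞]
q=1: [-7, -15, -9]
q=2: [-8, -7, -16]
q=3: [0, -14, -17]
Optimal cycle mean attained by: cycle 0->2->1->0, total (-9) + 2 + 7, length 3.
Answer: λ = 0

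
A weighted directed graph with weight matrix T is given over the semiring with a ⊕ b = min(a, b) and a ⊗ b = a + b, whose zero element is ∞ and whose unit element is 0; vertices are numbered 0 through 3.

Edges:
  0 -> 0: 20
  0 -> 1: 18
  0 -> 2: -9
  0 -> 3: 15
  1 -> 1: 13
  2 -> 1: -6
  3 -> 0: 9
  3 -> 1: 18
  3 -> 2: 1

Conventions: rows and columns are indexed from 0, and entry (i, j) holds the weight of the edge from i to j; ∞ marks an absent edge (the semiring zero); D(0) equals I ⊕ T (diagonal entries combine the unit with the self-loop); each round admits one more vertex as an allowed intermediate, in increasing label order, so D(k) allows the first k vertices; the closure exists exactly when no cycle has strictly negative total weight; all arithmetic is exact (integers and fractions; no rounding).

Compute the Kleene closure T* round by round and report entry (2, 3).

D(0):
  [0, 18, -9, 15]
  [∞, 0, ∞, ∞]
  [∞, -6, 0, ∞]
  [9, 18, 1, 0]
D(1):
  [0, 18, -9, 15]
  [∞, 0, ∞, ∞]
  [∞, -6, 0, ∞]
  [9, 18, 0, 0]
D(2):
  [0, 18, -9, 15]
  [∞, 0, ∞, ∞]
  [∞, -6, 0, ∞]
  [9, 18, 0, 0]
D(3):
  [0, -15, -9, 15]
  [∞, 0, ∞, ∞]
  [∞, -6, 0, ∞]
  [9, -6, 0, 0]
D(4):
  [0, -15, -9, 15]
  [∞, 0, ∞, ∞]
  [∞, -6, 0, ∞]
  [9, -6, 0, 0]
Answer: T*[2][3] = ∞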